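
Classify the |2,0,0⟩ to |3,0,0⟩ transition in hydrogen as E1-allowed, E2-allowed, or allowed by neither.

Δl = 0 − 0 = +0; l_i + l_f = 0.
Δm_l = +0.
E1 (Δl = ±1, |Δm_l| ≤ 1): not satisfied.
E2 (Δl = 0,±2, l_i+l_f ≥ 2, |Δm_l| ≤ 2): not satisfied.

neither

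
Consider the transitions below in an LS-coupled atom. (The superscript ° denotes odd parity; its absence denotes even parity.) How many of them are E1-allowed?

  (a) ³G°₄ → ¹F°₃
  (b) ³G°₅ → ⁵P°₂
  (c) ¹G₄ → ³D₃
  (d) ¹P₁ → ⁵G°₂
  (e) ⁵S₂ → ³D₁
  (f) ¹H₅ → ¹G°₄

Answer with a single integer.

(a) forbidden (parity, ΔS fail)
(b) forbidden (parity, ΔS, ΔL, ΔJ fail)
(c) forbidden (parity, ΔS, ΔL fail)
(d) forbidden (ΔS, ΔL fail)
(e) forbidden (parity, ΔS, ΔL fail)
(f) allowed
Total allowed: 1 of 6.

1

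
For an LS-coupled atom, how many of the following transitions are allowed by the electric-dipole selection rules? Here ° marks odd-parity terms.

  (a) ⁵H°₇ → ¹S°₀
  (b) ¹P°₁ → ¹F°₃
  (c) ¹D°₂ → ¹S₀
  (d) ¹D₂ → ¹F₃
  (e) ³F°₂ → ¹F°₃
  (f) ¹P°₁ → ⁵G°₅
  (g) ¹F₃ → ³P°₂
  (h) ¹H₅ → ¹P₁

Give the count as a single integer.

(a) forbidden (parity, ΔS, ΔL, ΔJ fail)
(b) forbidden (parity, ΔL, ΔJ fail)
(c) forbidden (ΔL, ΔJ fail)
(d) forbidden (parity fails)
(e) forbidden (parity, ΔS fail)
(f) forbidden (parity, ΔS, ΔL, ΔJ fail)
(g) forbidden (ΔS, ΔL fail)
(h) forbidden (parity, ΔL, ΔJ fail)
Total allowed: 0 of 8.

0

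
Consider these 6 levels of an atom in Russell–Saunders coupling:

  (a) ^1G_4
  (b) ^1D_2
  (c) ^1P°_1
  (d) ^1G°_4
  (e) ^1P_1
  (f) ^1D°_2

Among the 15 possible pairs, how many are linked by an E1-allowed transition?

5

(a)–(b): forbidden (parity, ΔL, ΔJ).
(a)–(c): forbidden (ΔL, ΔJ).
(a)–(d): allowed.
(a)–(e): forbidden (parity, ΔL, ΔJ).
(a)–(f): forbidden (ΔL, ΔJ).
(b)–(c): allowed.
(b)–(d): forbidden (ΔL, ΔJ).
(b)–(e): forbidden (parity).
(b)–(f): allowed.
(c)–(d): forbidden (parity, ΔL, ΔJ).
(c)–(e): allowed.
(c)–(f): forbidden (parity).
(d)–(e): forbidden (ΔL, ΔJ).
(d)–(f): forbidden (parity, ΔL, ΔJ).
(e)–(f): allowed.
Allowed pairs: 5 of 15.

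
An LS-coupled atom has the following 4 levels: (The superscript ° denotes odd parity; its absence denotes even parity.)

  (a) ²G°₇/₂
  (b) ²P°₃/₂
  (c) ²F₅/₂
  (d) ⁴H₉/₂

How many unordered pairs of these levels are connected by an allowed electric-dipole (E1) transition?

(a)–(b): forbidden (parity, ΔL, ΔJ).
(a)–(c): allowed.
(a)–(d): forbidden (ΔS).
(b)–(c): forbidden (ΔL).
(b)–(d): forbidden (ΔS, ΔL, ΔJ).
(c)–(d): forbidden (parity, ΔS, ΔL, ΔJ).
Allowed pairs: 1 of 6.

1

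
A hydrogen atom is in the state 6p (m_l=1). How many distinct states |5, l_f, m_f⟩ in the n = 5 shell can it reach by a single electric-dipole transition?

4

E1 requires Δl = ±1, so l_f ∈ {0, 2}; with 0 ≤ l_f ≤ n_f−1 = 4, the allowed l_f values are {0, 2}.
For l_f = 0: m_f ∈ {m_i−1, m_i, m_i+1} ∩ [−0, 0] = {0} → 1 state.
For l_f = 2: m_f ∈ {m_i−1, m_i, m_i+1} ∩ [−2, 2] = {0, 1, 2} → 3 states.
Total: 4.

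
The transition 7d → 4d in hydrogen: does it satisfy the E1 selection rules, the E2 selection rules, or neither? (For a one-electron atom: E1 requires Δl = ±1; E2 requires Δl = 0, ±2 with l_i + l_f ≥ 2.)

Δl = 2 − 2 = +0; l_i + l_f = 4.
E1 (Δl = ±1): not satisfied.
E2 (Δl = 0,±2, l_i+l_f ≥ 2): satisfied.

E2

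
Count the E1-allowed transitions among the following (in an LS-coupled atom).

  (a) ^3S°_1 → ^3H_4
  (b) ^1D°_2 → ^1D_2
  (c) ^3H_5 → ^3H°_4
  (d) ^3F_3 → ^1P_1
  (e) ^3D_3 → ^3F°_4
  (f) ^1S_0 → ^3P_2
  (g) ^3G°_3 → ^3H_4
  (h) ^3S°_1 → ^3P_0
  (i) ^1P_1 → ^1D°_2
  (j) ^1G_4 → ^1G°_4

(a) forbidden (ΔL, ΔJ fail)
(b) allowed
(c) allowed
(d) forbidden (parity, ΔS, ΔL, ΔJ fail)
(e) allowed
(f) forbidden (parity, ΔS, ΔJ fail)
(g) allowed
(h) allowed
(i) allowed
(j) allowed
Total allowed: 7 of 10.

7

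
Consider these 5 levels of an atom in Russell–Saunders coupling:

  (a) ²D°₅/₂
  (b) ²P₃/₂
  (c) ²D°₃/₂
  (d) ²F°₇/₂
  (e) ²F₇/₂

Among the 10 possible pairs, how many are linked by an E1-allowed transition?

(a)–(b): allowed.
(a)–(c): forbidden (parity).
(a)–(d): forbidden (parity).
(a)–(e): allowed.
(b)–(c): allowed.
(b)–(d): forbidden (ΔL, ΔJ).
(b)–(e): forbidden (parity, ΔL, ΔJ).
(c)–(d): forbidden (parity, ΔJ).
(c)–(e): forbidden (ΔJ).
(d)–(e): allowed.
Allowed pairs: 4 of 10.

4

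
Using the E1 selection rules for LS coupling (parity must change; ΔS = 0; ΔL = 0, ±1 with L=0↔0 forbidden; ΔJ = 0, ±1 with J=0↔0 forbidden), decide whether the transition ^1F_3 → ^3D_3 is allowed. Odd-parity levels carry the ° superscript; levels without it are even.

forbidden

Initial level: S=0, L=3, J=3, parity even. Final level: S=1, L=2, J=3, parity even.
ΔS = 0: S: 0 → 1 — fails.
Parity must change: even → even — fails.
ΔJ = 0, ±1 (not J=0↔0): J: 3 → 3, ΔJ = +0 — passes.
ΔL = 0, ±1 (not L=0↔0): L: 3 → 2, ΔL = -1 — passes.
Rule(s) violated: parity, ΔS.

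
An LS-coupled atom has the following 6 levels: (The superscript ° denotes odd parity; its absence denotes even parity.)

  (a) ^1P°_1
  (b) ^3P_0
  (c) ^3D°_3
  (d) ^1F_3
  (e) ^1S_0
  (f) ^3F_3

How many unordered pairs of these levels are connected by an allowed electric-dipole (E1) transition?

(a)–(b): forbidden (ΔS).
(a)–(c): forbidden (parity, ΔS, ΔJ).
(a)–(d): forbidden (ΔL, ΔJ).
(a)–(e): allowed.
(a)–(f): forbidden (ΔS, ΔL, ΔJ).
(b)–(c): forbidden (ΔJ).
(b)–(d): forbidden (parity, ΔS, ΔL, ΔJ).
(b)–(e): forbidden (parity, ΔS, ΔJ).
(b)–(f): forbidden (parity, ΔL, ΔJ).
(c)–(d): forbidden (ΔS).
(c)–(e): forbidden (ΔS, ΔL, ΔJ).
(c)–(f): allowed.
(d)–(e): forbidden (parity, ΔL, ΔJ).
(d)–(f): forbidden (parity, ΔS).
(e)–(f): forbidden (parity, ΔS, ΔL, ΔJ).
Allowed pairs: 2 of 15.

2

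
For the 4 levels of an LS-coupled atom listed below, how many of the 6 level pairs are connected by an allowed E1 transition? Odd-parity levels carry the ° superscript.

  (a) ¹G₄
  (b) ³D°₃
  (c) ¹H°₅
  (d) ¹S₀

(a)–(b): forbidden (ΔS, ΔL).
(a)–(c): allowed.
(a)–(d): forbidden (parity, ΔL, ΔJ).
(b)–(c): forbidden (parity, ΔS, ΔL, ΔJ).
(b)–(d): forbidden (ΔS, ΔL, ΔJ).
(c)–(d): forbidden (ΔL, ΔJ).
Allowed pairs: 1 of 6.

1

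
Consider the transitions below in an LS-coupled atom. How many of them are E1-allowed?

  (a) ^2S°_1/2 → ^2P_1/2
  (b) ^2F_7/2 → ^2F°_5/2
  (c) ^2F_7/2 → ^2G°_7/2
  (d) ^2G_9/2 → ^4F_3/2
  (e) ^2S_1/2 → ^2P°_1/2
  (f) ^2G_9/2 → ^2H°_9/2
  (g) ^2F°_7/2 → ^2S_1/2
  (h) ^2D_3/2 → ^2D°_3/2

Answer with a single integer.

6

(a) allowed
(b) allowed
(c) allowed
(d) forbidden (parity, ΔS, ΔJ fail)
(e) allowed
(f) allowed
(g) forbidden (ΔL, ΔJ fail)
(h) allowed
Total allowed: 6 of 8.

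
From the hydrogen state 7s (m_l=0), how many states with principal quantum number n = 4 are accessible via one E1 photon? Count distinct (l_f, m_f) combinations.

E1 requires Δl = ±1, so l_f ∈ {-1, 1}; with 0 ≤ l_f ≤ n_f−1 = 3, the allowed l_f values are {1}.
For l_f = 1: m_f ∈ {m_i−1, m_i, m_i+1} ∩ [−1, 1] = {-1, 0, 1} → 3 states.
Total: 3.

3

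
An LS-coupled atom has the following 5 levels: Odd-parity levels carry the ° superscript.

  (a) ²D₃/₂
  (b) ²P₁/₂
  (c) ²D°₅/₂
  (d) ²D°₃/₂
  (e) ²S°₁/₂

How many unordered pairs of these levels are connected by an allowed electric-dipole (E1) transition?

4

(a)–(b): forbidden (parity).
(a)–(c): allowed.
(a)–(d): allowed.
(a)–(e): forbidden (ΔL).
(b)–(c): forbidden (ΔJ).
(b)–(d): allowed.
(b)–(e): allowed.
(c)–(d): forbidden (parity).
(c)–(e): forbidden (parity, ΔL, ΔJ).
(d)–(e): forbidden (parity, ΔL).
Allowed pairs: 4 of 10.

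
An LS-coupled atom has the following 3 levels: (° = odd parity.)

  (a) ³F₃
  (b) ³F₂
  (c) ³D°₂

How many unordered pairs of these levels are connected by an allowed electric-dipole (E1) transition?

(a)–(b): forbidden (parity).
(a)–(c): allowed.
(b)–(c): allowed.
Allowed pairs: 2 of 3.

2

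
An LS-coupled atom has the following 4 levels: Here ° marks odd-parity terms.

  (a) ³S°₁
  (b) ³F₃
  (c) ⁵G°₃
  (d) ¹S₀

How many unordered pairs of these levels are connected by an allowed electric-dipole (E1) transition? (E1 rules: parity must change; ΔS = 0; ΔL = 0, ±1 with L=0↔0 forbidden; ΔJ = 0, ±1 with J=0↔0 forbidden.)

(a)–(b): forbidden (ΔL, ΔJ).
(a)–(c): forbidden (parity, ΔS, ΔL, ΔJ).
(a)–(d): forbidden (ΔS, ΔL).
(b)–(c): forbidden (ΔS).
(b)–(d): forbidden (parity, ΔS, ΔL, ΔJ).
(c)–(d): forbidden (ΔS, ΔL, ΔJ).
Allowed pairs: 0 of 6.

0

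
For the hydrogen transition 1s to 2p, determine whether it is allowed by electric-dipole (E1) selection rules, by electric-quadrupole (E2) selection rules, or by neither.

Δl = 1 − 0 = +1; l_i + l_f = 1.
E1 (Δl = ±1): satisfied.
E2 (Δl = 0,±2, l_i+l_f ≥ 2): not satisfied.

E1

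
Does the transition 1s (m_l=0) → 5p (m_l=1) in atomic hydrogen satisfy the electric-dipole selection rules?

allowed

l: 0 → 1 (Δl = +1). Δl = ±1 satisfied.
Δm_l = 1 − (0) = +1. E1 requires Δm_l = 0, ±1: satisfied.
All E1 selection rules are satisfied.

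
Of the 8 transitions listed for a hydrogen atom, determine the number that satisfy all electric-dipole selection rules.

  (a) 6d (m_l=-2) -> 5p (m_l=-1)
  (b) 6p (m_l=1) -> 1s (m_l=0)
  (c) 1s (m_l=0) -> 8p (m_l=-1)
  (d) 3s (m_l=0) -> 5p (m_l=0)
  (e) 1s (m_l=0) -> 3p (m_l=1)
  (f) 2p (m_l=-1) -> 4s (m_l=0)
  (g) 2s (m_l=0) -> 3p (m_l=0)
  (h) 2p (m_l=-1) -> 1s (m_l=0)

8

(a) allowed
(b) allowed
(c) allowed
(d) allowed
(e) allowed
(f) allowed
(g) allowed
(h) allowed
Total allowed: 8 of 8.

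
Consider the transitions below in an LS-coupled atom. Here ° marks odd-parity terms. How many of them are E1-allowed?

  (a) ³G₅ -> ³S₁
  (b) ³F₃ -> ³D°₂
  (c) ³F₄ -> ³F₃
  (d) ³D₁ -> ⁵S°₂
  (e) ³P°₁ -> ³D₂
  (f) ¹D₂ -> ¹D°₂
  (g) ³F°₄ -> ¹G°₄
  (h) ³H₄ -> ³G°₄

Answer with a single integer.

4

(a) forbidden (parity, ΔL, ΔJ fail)
(b) allowed
(c) forbidden (parity fails)
(d) forbidden (ΔS, ΔL fail)
(e) allowed
(f) allowed
(g) forbidden (parity, ΔS fail)
(h) allowed
Total allowed: 4 of 8.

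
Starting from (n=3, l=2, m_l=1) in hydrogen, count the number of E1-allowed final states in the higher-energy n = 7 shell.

E1 requires Δl = ±1, so l_f ∈ {1, 3}; with 0 ≤ l_f ≤ n_f−1 = 6, the allowed l_f values are {1, 3}.
For l_f = 1: m_f ∈ {m_i−1, m_i, m_i+1} ∩ [−1, 1] = {0, 1} → 2 states.
For l_f = 3: m_f ∈ {m_i−1, m_i, m_i+1} ∩ [−3, 3] = {0, 1, 2} → 3 states.
Total: 5.

5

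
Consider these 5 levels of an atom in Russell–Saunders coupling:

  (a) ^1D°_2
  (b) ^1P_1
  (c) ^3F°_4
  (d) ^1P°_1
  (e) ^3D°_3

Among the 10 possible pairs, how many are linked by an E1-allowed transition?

(a)–(b): allowed.
(a)–(c): forbidden (parity, ΔS, ΔJ).
(a)–(d): forbidden (parity).
(a)–(e): forbidden (parity, ΔS).
(b)–(c): forbidden (ΔS, ΔL, ΔJ).
(b)–(d): allowed.
(b)–(e): forbidden (ΔS, ΔJ).
(c)–(d): forbidden (parity, ΔS, ΔL, ΔJ).
(c)–(e): forbidden (parity).
(d)–(e): forbidden (parity, ΔS, ΔJ).
Allowed pairs: 2 of 10.

2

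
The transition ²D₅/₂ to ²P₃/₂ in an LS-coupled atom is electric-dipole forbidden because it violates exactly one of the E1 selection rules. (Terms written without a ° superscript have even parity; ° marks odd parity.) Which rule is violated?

Reading off the term symbols: S 1/2→1/2, L 2→1, J 5/2→3/2, parity even→even.
Parity must change: even → even — fails.
ΔS = 0: S: 1/2 → 1/2 — passes.
ΔL = 0, ±1 (not L=0↔0): L: 2 → 1, ΔL = -1 — passes.
ΔJ = 0, ±1 (not J=0↔0): J: 5/2 → 3/2, ΔJ = -1 — passes.

parity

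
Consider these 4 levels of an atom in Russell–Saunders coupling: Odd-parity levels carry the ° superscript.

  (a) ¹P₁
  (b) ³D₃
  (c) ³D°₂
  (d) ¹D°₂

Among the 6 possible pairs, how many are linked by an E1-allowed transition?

2

(a)–(b): forbidden (parity, ΔS, ΔJ).
(a)–(c): forbidden (ΔS).
(a)–(d): allowed.
(b)–(c): allowed.
(b)–(d): forbidden (ΔS).
(c)–(d): forbidden (parity, ΔS).
Allowed pairs: 2 of 6.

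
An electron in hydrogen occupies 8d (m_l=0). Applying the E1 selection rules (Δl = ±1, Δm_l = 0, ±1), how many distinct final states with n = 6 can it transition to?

6

E1 requires Δl = ±1, so l_f ∈ {1, 3}; with 0 ≤ l_f ≤ n_f−1 = 5, the allowed l_f values are {1, 3}.
For l_f = 1: m_f ∈ {m_i−1, m_i, m_i+1} ∩ [−1, 1] = {-1, 0, 1} → 3 states.
For l_f = 3: m_f ∈ {m_i−1, m_i, m_i+1} ∩ [−3, 3] = {-1, 0, 1} → 3 states.
Total: 6.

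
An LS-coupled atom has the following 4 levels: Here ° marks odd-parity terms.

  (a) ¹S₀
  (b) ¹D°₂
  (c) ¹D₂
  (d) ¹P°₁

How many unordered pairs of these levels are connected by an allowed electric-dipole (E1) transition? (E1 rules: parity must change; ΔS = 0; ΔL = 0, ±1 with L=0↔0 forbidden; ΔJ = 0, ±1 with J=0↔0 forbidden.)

(a)–(b): forbidden (ΔL, ΔJ).
(a)–(c): forbidden (parity, ΔL, ΔJ).
(a)–(d): allowed.
(b)–(c): allowed.
(b)–(d): forbidden (parity).
(c)–(d): allowed.
Allowed pairs: 3 of 6.

3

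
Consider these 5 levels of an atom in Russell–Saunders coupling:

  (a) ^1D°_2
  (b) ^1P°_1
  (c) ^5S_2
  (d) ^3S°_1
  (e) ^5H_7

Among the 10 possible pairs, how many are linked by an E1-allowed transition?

0

(a)–(b): forbidden (parity).
(a)–(c): forbidden (ΔS, ΔL).
(a)–(d): forbidden (parity, ΔS, ΔL).
(a)–(e): forbidden (ΔS, ΔL, ΔJ).
(b)–(c): forbidden (ΔS).
(b)–(d): forbidden (parity, ΔS).
(b)–(e): forbidden (ΔS, ΔL, ΔJ).
(c)–(d): forbidden (ΔS, ΔL).
(c)–(e): forbidden (parity, ΔL, ΔJ).
(d)–(e): forbidden (ΔS, ΔL, ΔJ).
Allowed pairs: 0 of 10.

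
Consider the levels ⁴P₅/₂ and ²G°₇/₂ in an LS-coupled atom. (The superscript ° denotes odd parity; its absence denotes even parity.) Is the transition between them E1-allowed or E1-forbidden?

forbidden

Parity must change: even → odd — passes.
ΔS = 0: S: 3/2 → 1/2 — fails.
ΔL = 0, ±1 (not L=0↔0): L: 1 → 4, ΔL = +3 — fails.
ΔJ = 0, ±1 (not J=0↔0): J: 5/2 → 7/2, ΔJ = +1 — passes.
Rule(s) violated: ΔS, ΔL.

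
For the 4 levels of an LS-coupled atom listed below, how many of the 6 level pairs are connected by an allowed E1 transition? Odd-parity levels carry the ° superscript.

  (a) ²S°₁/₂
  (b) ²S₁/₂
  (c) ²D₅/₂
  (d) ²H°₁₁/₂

0

(a)–(b): forbidden (ΔL).
(a)–(c): forbidden (ΔL, ΔJ).
(a)–(d): forbidden (parity, ΔL, ΔJ).
(b)–(c): forbidden (parity, ΔL, ΔJ).
(b)–(d): forbidden (ΔL, ΔJ).
(c)–(d): forbidden (ΔL, ΔJ).
Allowed pairs: 0 of 6.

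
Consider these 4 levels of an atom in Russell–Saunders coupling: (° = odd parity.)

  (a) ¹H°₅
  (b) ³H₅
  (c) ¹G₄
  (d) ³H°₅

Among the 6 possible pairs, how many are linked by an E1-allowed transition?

2

(a)–(b): forbidden (ΔS).
(a)–(c): allowed.
(a)–(d): forbidden (parity, ΔS).
(b)–(c): forbidden (parity, ΔS).
(b)–(d): allowed.
(c)–(d): forbidden (ΔS).
Allowed pairs: 2 of 6.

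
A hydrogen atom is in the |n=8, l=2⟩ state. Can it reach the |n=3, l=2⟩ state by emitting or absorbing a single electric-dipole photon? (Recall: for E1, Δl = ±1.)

Initial l = 2, final l = 2, so Δl = +0. E1 requires Δl = ±1: violated.
The transition is electric-dipole forbidden.

forbidden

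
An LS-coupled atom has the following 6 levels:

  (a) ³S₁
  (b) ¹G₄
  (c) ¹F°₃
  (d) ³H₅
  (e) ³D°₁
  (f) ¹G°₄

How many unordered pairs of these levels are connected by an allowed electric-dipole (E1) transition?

2

(a)–(b): forbidden (parity, ΔS, ΔL, ΔJ).
(a)–(c): forbidden (ΔS, ΔL, ΔJ).
(a)–(d): forbidden (parity, ΔL, ΔJ).
(a)–(e): forbidden (ΔL).
(a)–(f): forbidden (ΔS, ΔL, ΔJ).
(b)–(c): allowed.
(b)–(d): forbidden (parity, ΔS).
(b)–(e): forbidden (ΔS, ΔL, ΔJ).
(b)–(f): allowed.
(c)–(d): forbidden (ΔS, ΔL, ΔJ).
(c)–(e): forbidden (parity, ΔS, ΔJ).
(c)–(f): forbidden (parity).
(d)–(e): forbidden (ΔL, ΔJ).
(d)–(f): forbidden (ΔS).
(e)–(f): forbidden (parity, ΔS, ΔL, ΔJ).
Allowed pairs: 2 of 15.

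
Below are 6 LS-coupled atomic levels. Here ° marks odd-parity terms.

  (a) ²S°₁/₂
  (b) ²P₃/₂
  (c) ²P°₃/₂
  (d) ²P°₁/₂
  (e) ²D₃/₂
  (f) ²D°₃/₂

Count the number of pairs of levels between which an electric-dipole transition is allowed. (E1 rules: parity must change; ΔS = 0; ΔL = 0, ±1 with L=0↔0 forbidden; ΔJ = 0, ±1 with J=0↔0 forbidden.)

7

(a)–(b): allowed.
(a)–(c): forbidden (parity).
(a)–(d): forbidden (parity).
(a)–(e): forbidden (ΔL).
(a)–(f): forbidden (parity, ΔL).
(b)–(c): allowed.
(b)–(d): allowed.
(b)–(e): forbidden (parity).
(b)–(f): allowed.
(c)–(d): forbidden (parity).
(c)–(e): allowed.
(c)–(f): forbidden (parity).
(d)–(e): allowed.
(d)–(f): forbidden (parity).
(e)–(f): allowed.
Allowed pairs: 7 of 15.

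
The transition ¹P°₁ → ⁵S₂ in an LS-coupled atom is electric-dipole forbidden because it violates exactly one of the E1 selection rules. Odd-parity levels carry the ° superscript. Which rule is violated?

Parity must change: odd → even — ✓.
ΔL = 0, ±1 (not L=0↔0): L: 1 → 0, ΔL = -1 — ✓.
ΔJ = 0, ±1 (not J=0↔0): J: 1 → 2, ΔJ = +1 — ✓.
ΔS = 0: S: 0 → 2 — ✗.

the ΔS = 0 rule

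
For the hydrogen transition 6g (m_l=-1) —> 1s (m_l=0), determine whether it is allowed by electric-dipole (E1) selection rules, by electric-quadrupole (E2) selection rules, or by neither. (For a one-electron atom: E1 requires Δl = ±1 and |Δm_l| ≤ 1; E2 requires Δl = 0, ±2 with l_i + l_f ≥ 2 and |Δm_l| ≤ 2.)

neither

Δl = 0 − 4 = -4; l_i + l_f = 4.
Δm_l = +1.
E1 (Δl = ±1, |Δm_l| ≤ 1): not satisfied.
E2 (Δl = 0,±2, l_i+l_f ≥ 2, |Δm_l| ≤ 2): not satisfied.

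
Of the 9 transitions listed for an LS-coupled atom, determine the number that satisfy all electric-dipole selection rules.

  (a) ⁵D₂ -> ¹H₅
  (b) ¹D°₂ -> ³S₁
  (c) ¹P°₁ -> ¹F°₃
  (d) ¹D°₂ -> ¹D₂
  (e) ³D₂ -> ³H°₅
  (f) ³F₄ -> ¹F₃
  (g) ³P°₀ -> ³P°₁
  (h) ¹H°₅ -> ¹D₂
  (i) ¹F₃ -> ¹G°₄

(a) forbidden (parity, ΔS, ΔL, ΔJ fail)
(b) forbidden (ΔS, ΔL fail)
(c) forbidden (parity, ΔL, ΔJ fail)
(d) allowed
(e) forbidden (ΔL, ΔJ fail)
(f) forbidden (parity, ΔS fail)
(g) forbidden (parity fails)
(h) forbidden (ΔL, ΔJ fail)
(i) allowed
Total allowed: 2 of 9.

2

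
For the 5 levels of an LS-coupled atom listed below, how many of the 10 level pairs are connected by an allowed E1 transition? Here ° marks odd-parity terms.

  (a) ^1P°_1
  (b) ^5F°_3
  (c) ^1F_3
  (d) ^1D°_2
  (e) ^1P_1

(a)–(b): forbidden (parity, ΔS, ΔL, ΔJ).
(a)–(c): forbidden (ΔL, ΔJ).
(a)–(d): forbidden (parity).
(a)–(e): allowed.
(b)–(c): forbidden (ΔS).
(b)–(d): forbidden (parity, ΔS).
(b)–(e): forbidden (ΔS, ΔL, ΔJ).
(c)–(d): allowed.
(c)–(e): forbidden (parity, ΔL, ΔJ).
(d)–(e): allowed.
Allowed pairs: 3 of 10.

3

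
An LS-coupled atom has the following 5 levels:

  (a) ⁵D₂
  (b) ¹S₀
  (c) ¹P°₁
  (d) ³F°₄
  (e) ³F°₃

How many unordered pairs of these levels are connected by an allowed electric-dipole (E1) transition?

1

(a)–(b): forbidden (parity, ΔS, ΔL, ΔJ).
(a)–(c): forbidden (ΔS).
(a)–(d): forbidden (ΔS, ΔJ).
(a)–(e): forbidden (ΔS).
(b)–(c): allowed.
(b)–(d): forbidden (ΔS, ΔL, ΔJ).
(b)–(e): forbidden (ΔS, ΔL, ΔJ).
(c)–(d): forbidden (parity, ΔS, ΔL, ΔJ).
(c)–(e): forbidden (parity, ΔS, ΔL, ΔJ).
(d)–(e): forbidden (parity).
Allowed pairs: 1 of 10.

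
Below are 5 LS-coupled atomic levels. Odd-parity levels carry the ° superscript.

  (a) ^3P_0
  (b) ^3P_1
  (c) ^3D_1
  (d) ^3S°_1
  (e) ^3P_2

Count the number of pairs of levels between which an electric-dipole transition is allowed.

3

(a)–(b): forbidden (parity).
(a)–(c): forbidden (parity).
(a)–(d): allowed.
(a)–(e): forbidden (parity, ΔJ).
(b)–(c): forbidden (parity).
(b)–(d): allowed.
(b)–(e): forbidden (parity).
(c)–(d): forbidden (ΔL).
(c)–(e): forbidden (parity).
(d)–(e): allowed.
Allowed pairs: 3 of 10.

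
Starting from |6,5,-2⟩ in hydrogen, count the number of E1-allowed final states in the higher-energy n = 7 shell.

E1 requires Δl = ±1, so l_f ∈ {4, 6}; with 0 ≤ l_f ≤ n_f−1 = 6, the allowed l_f values are {4, 6}.
For l_f = 4: m_f ∈ {m_i−1, m_i, m_i+1} ∩ [−4, 4] = {-3, -2, -1} → 3 states.
For l_f = 6: m_f ∈ {m_i−1, m_i, m_i+1} ∩ [−6, 6] = {-3, -2, -1} → 3 states.
Total: 6.

6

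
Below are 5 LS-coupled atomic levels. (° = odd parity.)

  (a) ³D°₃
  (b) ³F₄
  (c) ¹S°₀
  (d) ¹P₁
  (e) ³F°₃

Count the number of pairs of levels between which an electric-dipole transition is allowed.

3

(a)–(b): allowed.
(a)–(c): forbidden (parity, ΔS, ΔL, ΔJ).
(a)–(d): forbidden (ΔS, ΔJ).
(a)–(e): forbidden (parity).
(b)–(c): forbidden (ΔS, ΔL, ΔJ).
(b)–(d): forbidden (parity, ΔS, ΔL, ΔJ).
(b)–(e): allowed.
(c)–(d): allowed.
(c)–(e): forbidden (parity, ΔS, ΔL, ΔJ).
(d)–(e): forbidden (ΔS, ΔL, ΔJ).
Allowed pairs: 3 of 10.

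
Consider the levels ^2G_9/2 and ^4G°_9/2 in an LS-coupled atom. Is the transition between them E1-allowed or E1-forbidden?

forbidden

Initial level: S=1/2, L=4, J=9/2, parity even. Final level: S=3/2, L=4, J=9/2, parity odd.
ΔJ = 0, ±1 (not J=0↔0): J: 9/2 → 9/2, ΔJ = +0 — ✓.
Parity must change: even → odd — ✓.
ΔL = 0, ±1 (not L=0↔0): L: 4 → 4, ΔL = +0 — ✓.
ΔS = 0: S: 1/2 → 3/2 — ✗.
Rule(s) violated: ΔS.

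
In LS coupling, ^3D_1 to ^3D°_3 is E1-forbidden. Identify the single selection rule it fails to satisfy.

Initial level: S=1, L=2, J=1, parity even. Final level: S=1, L=2, J=3, parity odd.
Parity must change: even → odd — passes.
ΔS = 0: S: 1 → 1 — passes.
ΔL = 0, ±1 (not L=0↔0): L: 2 → 2, ΔL = +0 — passes.
ΔJ = 0, ±1 (not J=0↔0): J: 1 → 3, ΔJ = +2 — fails.

the ΔJ = 0, ±1 rule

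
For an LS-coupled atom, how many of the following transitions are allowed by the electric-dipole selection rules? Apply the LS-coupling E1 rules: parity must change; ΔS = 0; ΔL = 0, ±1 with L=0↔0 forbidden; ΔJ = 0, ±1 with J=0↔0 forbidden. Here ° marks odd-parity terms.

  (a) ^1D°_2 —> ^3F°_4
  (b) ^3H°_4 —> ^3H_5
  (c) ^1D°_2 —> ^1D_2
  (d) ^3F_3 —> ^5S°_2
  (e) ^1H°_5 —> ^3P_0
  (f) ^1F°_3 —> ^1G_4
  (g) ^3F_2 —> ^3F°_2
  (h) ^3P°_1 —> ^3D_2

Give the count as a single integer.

5

(a) forbidden (parity, ΔS, ΔJ fail)
(b) allowed
(c) allowed
(d) forbidden (ΔS, ΔL fail)
(e) forbidden (ΔS, ΔL, ΔJ fail)
(f) allowed
(g) allowed
(h) allowed
Total allowed: 5 of 8.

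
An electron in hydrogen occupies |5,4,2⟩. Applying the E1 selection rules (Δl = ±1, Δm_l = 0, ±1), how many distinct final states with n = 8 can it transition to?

6

E1 requires Δl = ±1, so l_f ∈ {3, 5}; with 0 ≤ l_f ≤ n_f−1 = 7, the allowed l_f values are {3, 5}.
For l_f = 3: m_f ∈ {m_i−1, m_i, m_i+1} ∩ [−3, 3] = {1, 2, 3} → 3 states.
For l_f = 5: m_f ∈ {m_i−1, m_i, m_i+1} ∩ [−5, 5] = {1, 2, 3} → 3 states.
Total: 6.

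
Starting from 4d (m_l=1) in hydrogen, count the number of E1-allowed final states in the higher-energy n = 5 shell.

5

E1 requires Δl = ±1, so l_f ∈ {1, 3}; with 0 ≤ l_f ≤ n_f−1 = 4, the allowed l_f values are {1, 3}.
For l_f = 1: m_f ∈ {m_i−1, m_i, m_i+1} ∩ [−1, 1] = {0, 1} → 2 states.
For l_f = 3: m_f ∈ {m_i−1, m_i, m_i+1} ∩ [−3, 3] = {0, 1, 2} → 3 states.
Total: 5.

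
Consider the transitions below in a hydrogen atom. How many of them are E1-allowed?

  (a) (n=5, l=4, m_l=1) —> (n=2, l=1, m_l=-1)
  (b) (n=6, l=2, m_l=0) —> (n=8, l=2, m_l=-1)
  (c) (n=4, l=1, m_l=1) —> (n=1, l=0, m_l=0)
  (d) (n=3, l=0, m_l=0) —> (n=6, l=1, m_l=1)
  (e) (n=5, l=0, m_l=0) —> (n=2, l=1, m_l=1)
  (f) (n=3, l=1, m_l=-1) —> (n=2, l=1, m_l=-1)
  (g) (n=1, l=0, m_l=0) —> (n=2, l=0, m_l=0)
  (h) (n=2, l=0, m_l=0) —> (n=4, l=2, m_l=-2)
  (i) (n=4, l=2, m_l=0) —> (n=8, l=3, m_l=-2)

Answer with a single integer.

3

(a) forbidden — Δl = -3 (E1 requires Δl = ±1); Δm_l = -2 (E1 requires Δm_l = 0, ±1)
(b) forbidden — Δl = +0 (E1 requires Δl = ±1)
(c) allowed
(d) allowed
(e) allowed
(f) forbidden — Δl = +0 (E1 requires Δl = ±1)
(g) forbidden — Δl = +0 (E1 requires Δl = ±1)
(h) forbidden — Δl = +2 (E1 requires Δl = ±1); Δm_l = -2 (E1 requires Δm_l = 0, ±1)
(i) forbidden — Δm_l = -2 (E1 requires Δm_l = 0, ±1)
Total allowed: 3 of 9.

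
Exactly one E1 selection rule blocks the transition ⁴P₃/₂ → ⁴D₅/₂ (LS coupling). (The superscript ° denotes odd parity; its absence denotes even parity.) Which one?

parity

Reading off the term symbols: S 3/2→3/2, L 1→2, J 3/2→5/2, parity even→even.
Parity must change: even → even — violated.
ΔS = 0: S: 3/2 → 3/2 — satisfied.
ΔL = 0, ±1 (not L=0↔0): L: 1 → 2, ΔL = +1 — satisfied.
ΔJ = 0, ±1 (not J=0↔0): J: 3/2 → 5/2, ΔJ = +1 — satisfied.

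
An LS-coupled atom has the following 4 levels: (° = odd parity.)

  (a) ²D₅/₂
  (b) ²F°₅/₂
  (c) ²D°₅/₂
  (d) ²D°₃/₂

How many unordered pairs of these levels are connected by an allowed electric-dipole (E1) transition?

(a)–(b): allowed.
(a)–(c): allowed.
(a)–(d): allowed.
(b)–(c): forbidden (parity).
(b)–(d): forbidden (parity).
(c)–(d): forbidden (parity).
Allowed pairs: 3 of 6.

3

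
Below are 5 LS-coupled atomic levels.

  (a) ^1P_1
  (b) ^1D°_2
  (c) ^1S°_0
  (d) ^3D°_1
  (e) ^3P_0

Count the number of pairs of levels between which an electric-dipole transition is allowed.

(a)–(b): allowed.
(a)–(c): allowed.
(a)–(d): forbidden (ΔS).
(a)–(e): forbidden (parity, ΔS).
(b)–(c): forbidden (parity, ΔL, ΔJ).
(b)–(d): forbidden (parity, ΔS).
(b)–(e): forbidden (ΔS, ΔJ).
(c)–(d): forbidden (parity, ΔS, ΔL).
(c)–(e): forbidden (ΔS, ΔJ).
(d)–(e): allowed.
Allowed pairs: 3 of 10.

3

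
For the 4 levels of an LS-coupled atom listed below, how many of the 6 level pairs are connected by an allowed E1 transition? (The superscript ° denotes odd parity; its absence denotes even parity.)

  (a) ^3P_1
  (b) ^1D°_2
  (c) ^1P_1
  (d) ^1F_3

(a)–(b): forbidden (ΔS).
(a)–(c): forbidden (parity, ΔS).
(a)–(d): forbidden (parity, ΔS, ΔL, ΔJ).
(b)–(c): allowed.
(b)–(d): allowed.
(c)–(d): forbidden (parity, ΔL, ΔJ).
Allowed pairs: 2 of 6.

2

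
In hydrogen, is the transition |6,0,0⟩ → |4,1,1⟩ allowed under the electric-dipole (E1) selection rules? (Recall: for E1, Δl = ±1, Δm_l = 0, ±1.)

allowed

Initial l = 0, final l = 1, so Δl = +1. E1 requires Δl = ±1: satisfied.
m_l: 0 → 1 (Δm_l = +1). |Δm_l| ≤ 1 satisfied.
All E1 selection rules are satisfied.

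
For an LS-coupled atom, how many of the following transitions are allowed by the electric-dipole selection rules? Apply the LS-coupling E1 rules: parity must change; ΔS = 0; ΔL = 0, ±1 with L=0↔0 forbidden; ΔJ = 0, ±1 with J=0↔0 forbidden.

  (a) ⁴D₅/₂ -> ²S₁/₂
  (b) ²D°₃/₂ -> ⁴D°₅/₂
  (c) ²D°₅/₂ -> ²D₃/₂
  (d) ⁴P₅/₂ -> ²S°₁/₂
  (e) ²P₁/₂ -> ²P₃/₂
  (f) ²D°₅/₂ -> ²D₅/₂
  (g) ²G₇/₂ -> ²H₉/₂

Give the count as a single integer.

2

(a) forbidden (parity, ΔS, ΔL, ΔJ fail)
(b) forbidden (parity, ΔS fail)
(c) allowed
(d) forbidden (ΔS, ΔJ fail)
(e) forbidden (parity fails)
(f) allowed
(g) forbidden (parity fails)
Total allowed: 2 of 7.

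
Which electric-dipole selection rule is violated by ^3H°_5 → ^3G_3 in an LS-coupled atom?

the ΔJ = 0, ±1 rule

Parity must change: odd → even — satisfied.
ΔS = 0: S: 1 → 1 — satisfied.
ΔL = 0, ±1 (not L=0↔0): L: 5 → 4, ΔL = -1 — satisfied.
ΔJ = 0, ±1 (not J=0↔0): J: 5 → 3, ΔJ = -2 — violated.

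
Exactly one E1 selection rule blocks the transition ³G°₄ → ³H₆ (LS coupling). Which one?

the ΔJ = 0, ±1 rule

Initial level: S=1, L=4, J=4, parity odd. Final level: S=1, L=5, J=6, parity even.
Parity must change: odd → even — satisfied.
ΔJ = 0, ±1 (not J=0↔0): J: 4 → 6, ΔJ = +2 — violated.
ΔL = 0, ±1 (not L=0↔0): L: 4 → 5, ΔL = +1 — satisfied.
ΔS = 0: S: 1 → 1 — satisfied.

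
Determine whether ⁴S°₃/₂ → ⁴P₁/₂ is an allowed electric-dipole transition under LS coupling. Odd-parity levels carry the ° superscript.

Parity must change: odd → even — ok.
ΔS = 0: S: 3/2 → 3/2 — ok.
ΔL = 0, ±1 (not L=0↔0): L: 0 → 1, ΔL = +1 — ok.
ΔJ = 0, ±1 (not J=0↔0): J: 3/2 → 1/2, ΔJ = -1 — ok.
All four E1 rules are satisfied.

allowed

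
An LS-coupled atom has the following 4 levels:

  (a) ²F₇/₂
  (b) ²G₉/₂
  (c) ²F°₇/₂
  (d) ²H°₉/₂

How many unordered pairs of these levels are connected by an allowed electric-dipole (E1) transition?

(a)–(b): forbidden (parity).
(a)–(c): allowed.
(a)–(d): forbidden (ΔL).
(b)–(c): allowed.
(b)–(d): allowed.
(c)–(d): forbidden (parity, ΔL).
Allowed pairs: 3 of 6.

3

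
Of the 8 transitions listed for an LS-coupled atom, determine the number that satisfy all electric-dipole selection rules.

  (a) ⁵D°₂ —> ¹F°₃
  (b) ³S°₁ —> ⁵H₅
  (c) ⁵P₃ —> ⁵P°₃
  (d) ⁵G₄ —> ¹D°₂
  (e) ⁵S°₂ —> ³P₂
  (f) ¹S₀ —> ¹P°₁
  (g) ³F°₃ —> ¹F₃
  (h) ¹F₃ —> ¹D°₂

3

(a) forbidden (parity, ΔS fail)
(b) forbidden (ΔS, ΔL, ΔJ fail)
(c) allowed
(d) forbidden (ΔS, ΔL, ΔJ fail)
(e) forbidden (ΔS fails)
(f) allowed
(g) forbidden (ΔS fails)
(h) allowed
Total allowed: 3 of 8.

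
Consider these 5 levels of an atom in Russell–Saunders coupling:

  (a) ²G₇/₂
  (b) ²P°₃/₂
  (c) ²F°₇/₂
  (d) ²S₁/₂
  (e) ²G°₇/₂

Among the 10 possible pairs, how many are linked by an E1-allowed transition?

3

(a)–(b): forbidden (ΔL, ΔJ).
(a)–(c): allowed.
(a)–(d): forbidden (parity, ΔL, ΔJ).
(a)–(e): allowed.
(b)–(c): forbidden (parity, ΔL, ΔJ).
(b)–(d): allowed.
(b)–(e): forbidden (parity, ΔL, ΔJ).
(c)–(d): forbidden (ΔL, ΔJ).
(c)–(e): forbidden (parity).
(d)–(e): forbidden (ΔL, ΔJ).
Allowed pairs: 3 of 10.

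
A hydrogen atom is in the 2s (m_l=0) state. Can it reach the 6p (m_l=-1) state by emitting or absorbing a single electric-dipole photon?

Δl = 1 − 0 = +1; the E1 rule Δl = ±1 is passes.
m_l: 0 → -1 (Δm_l = -1). |Δm_l| ≤ 1 passes.
All E1 selection rules are satisfied.

allowed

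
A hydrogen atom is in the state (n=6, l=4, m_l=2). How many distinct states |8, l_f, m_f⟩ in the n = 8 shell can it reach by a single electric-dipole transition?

6

E1 requires Δl = ±1, so l_f ∈ {3, 5}; with 0 ≤ l_f ≤ n_f−1 = 7, the allowed l_f values are {3, 5}.
For l_f = 3: m_f ∈ {m_i−1, m_i, m_i+1} ∩ [−3, 3] = {1, 2, 3} → 3 states.
For l_f = 5: m_f ∈ {m_i−1, m_i, m_i+1} ∩ [−5, 5] = {1, 2, 3} → 3 states.
Total: 6.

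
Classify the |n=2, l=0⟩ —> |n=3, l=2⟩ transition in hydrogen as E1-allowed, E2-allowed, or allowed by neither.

Δl = 2 − 0 = +2; l_i + l_f = 2.
E1 (Δl = ±1): not satisfied.
E2 (Δl = 0,±2, l_i+l_f ≥ 2): satisfied.

E2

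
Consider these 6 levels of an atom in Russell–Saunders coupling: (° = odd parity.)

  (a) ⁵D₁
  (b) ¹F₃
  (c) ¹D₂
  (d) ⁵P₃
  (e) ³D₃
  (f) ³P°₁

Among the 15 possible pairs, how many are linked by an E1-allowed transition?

0

(a)–(b): forbidden (parity, ΔS, ΔJ).
(a)–(c): forbidden (parity, ΔS).
(a)–(d): forbidden (parity, ΔJ).
(a)–(e): forbidden (parity, ΔS, ΔJ).
(a)–(f): forbidden (ΔS).
(b)–(c): forbidden (parity).
(b)–(d): forbidden (parity, ΔS, ΔL).
(b)–(e): forbidden (parity, ΔS).
(b)–(f): forbidden (ΔS, ΔL, ΔJ).
(c)–(d): forbidden (parity, ΔS).
(c)–(e): forbidden (parity, ΔS).
(c)–(f): forbidden (ΔS).
(d)–(e): forbidden (parity, ΔS).
(d)–(f): forbidden (ΔS, ΔJ).
(e)–(f): forbidden (ΔJ).
Allowed pairs: 0 of 15.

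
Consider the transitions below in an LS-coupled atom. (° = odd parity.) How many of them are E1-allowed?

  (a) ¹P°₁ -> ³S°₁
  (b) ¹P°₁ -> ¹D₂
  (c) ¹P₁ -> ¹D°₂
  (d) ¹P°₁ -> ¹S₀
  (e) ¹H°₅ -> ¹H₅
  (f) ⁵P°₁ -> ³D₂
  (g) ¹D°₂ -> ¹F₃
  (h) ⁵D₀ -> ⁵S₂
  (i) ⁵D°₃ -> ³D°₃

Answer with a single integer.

5

(a) forbidden (parity, ΔS fail)
(b) allowed
(c) allowed
(d) allowed
(e) allowed
(f) forbidden (ΔS fails)
(g) allowed
(h) forbidden (parity, ΔL, ΔJ fail)
(i) forbidden (parity, ΔS fail)
Total allowed: 5 of 9.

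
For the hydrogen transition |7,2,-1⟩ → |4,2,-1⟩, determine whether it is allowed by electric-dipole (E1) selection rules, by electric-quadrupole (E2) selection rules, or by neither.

E2

Δl = 2 − 2 = +0; l_i + l_f = 4.
Δm_l = +0.
E1 (Δl = ±1, |Δm_l| ≤ 1): not satisfied.
E2 (Δl = 0,±2, l_i+l_f ≥ 2, |Δm_l| ≤ 2): satisfied.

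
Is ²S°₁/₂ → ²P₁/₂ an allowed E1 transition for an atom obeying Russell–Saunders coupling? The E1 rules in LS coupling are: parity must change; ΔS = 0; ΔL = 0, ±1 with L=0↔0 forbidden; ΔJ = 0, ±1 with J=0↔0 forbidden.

allowed

Initial level: S=1/2, L=0, J=1/2, parity odd. Final level: S=1/2, L=1, J=1/2, parity even.
ΔJ = 0, ±1 (not J=0↔0): J: 1/2 → 1/2, ΔJ = +0 — satisfied.
ΔS = 0: S: 1/2 → 1/2 — satisfied.
ΔL = 0, ±1 (not L=0↔0): L: 0 → 1, ΔL = +1 — satisfied.
Parity must change: odd → even — satisfied.
All four E1 rules are satisfied.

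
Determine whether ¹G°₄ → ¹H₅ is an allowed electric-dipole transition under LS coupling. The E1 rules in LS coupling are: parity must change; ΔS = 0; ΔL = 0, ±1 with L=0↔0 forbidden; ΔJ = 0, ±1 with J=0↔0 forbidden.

Reading off the term symbols: S 0→0, L 4→5, J 4→5, parity odd→even.
Parity must change: odd → even — passes.
ΔS = 0: S: 0 → 0 — passes.
ΔL = 0, ±1 (not L=0↔0): L: 4 → 5, ΔL = +1 — passes.
ΔJ = 0, ±1 (not J=0↔0): J: 4 → 5, ΔJ = +1 — passes.
All four E1 rules are satisfied.

allowed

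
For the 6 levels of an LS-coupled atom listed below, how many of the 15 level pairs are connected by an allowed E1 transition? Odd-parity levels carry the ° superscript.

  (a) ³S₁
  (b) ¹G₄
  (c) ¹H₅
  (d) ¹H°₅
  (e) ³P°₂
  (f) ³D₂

(a)–(b): forbidden (parity, ΔS, ΔL, ΔJ).
(a)–(c): forbidden (parity, ΔS, ΔL, ΔJ).
(a)–(d): forbidden (ΔS, ΔL, ΔJ).
(a)–(e): allowed.
(a)–(f): forbidden (parity, ΔL).
(b)–(c): forbidden (parity).
(b)–(d): allowed.
(b)–(e): forbidden (ΔS, ΔL, ΔJ).
(b)–(f): forbidden (parity, ΔS, ΔL, ΔJ).
(c)–(d): allowed.
(c)–(e): forbidden (ΔS, ΔL, ΔJ).
(c)–(f): forbidden (parity, ΔS, ΔL, ΔJ).
(d)–(e): forbidden (parity, ΔS, ΔL, ΔJ).
(d)–(f): forbidden (ΔS, ΔL, ΔJ).
(e)–(f): allowed.
Allowed pairs: 4 of 15.

4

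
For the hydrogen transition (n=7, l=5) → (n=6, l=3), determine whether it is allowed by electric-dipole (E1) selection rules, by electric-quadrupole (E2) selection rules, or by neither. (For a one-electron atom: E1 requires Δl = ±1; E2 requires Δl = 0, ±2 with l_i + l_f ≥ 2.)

E2

Δl = 3 − 5 = -2; l_i + l_f = 8.
E1 (Δl = ±1): not satisfied.
E2 (Δl = 0,±2, l_i+l_f ≥ 2): satisfied.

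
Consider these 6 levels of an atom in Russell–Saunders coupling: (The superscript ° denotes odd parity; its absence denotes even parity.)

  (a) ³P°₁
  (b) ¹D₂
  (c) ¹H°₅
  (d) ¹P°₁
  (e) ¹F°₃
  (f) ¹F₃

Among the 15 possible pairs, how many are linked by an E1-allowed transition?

(a)–(b): forbidden (ΔS).
(a)–(c): forbidden (parity, ΔS, ΔL, ΔJ).
(a)–(d): forbidden (parity, ΔS).
(a)–(e): forbidden (parity, ΔS, ΔL, ΔJ).
(a)–(f): forbidden (ΔS, ΔL, ΔJ).
(b)–(c): forbidden (ΔL, ΔJ).
(b)–(d): allowed.
(b)–(e): allowed.
(b)–(f): forbidden (parity).
(c)–(d): forbidden (parity, ΔL, ΔJ).
(c)–(e): forbidden (parity, ΔL, ΔJ).
(c)–(f): forbidden (ΔL, ΔJ).
(d)–(e): forbidden (parity, ΔL, ΔJ).
(d)–(f): forbidden (ΔL, ΔJ).
(e)–(f): allowed.
Allowed pairs: 3 of 15.

3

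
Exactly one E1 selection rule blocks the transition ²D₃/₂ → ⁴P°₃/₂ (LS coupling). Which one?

Initial level: S=1/2, L=2, J=3/2, parity even. Final level: S=3/2, L=1, J=3/2, parity odd.
ΔS = 0: S: 1/2 → 3/2 — violated.
ΔL = 0, ±1 (not L=0↔0): L: 2 → 1, ΔL = -1 — satisfied.
ΔJ = 0, ±1 (not J=0↔0): J: 3/2 → 3/2, ΔJ = +0 — satisfied.
Parity must change: even → odd — satisfied.

the ΔS = 0 rule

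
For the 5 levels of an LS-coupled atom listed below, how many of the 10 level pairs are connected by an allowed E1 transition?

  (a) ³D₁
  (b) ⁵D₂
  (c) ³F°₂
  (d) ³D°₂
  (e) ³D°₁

(a)–(b): forbidden (parity, ΔS).
(a)–(c): allowed.
(a)–(d): allowed.
(a)–(e): allowed.
(b)–(c): forbidden (ΔS).
(b)–(d): forbidden (ΔS).
(b)–(e): forbidden (ΔS).
(c)–(d): forbidden (parity).
(c)–(e): forbidden (parity).
(d)–(e): forbidden (parity).
Allowed pairs: 3 of 10.

3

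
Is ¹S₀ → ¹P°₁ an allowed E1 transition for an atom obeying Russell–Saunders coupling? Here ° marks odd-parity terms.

allowed

Initial level: S=0, L=0, J=0, parity even. Final level: S=0, L=1, J=1, parity odd.
Parity must change: even → odd — passes.
ΔS = 0: S: 0 → 0 — passes.
ΔL = 0, ±1 (not L=0↔0): L: 0 → 1, ΔL = +1 — passes.
ΔJ = 0, ±1 (not J=0↔0): J: 0 → 1, ΔJ = +1 — passes.
All four E1 rules are satisfied.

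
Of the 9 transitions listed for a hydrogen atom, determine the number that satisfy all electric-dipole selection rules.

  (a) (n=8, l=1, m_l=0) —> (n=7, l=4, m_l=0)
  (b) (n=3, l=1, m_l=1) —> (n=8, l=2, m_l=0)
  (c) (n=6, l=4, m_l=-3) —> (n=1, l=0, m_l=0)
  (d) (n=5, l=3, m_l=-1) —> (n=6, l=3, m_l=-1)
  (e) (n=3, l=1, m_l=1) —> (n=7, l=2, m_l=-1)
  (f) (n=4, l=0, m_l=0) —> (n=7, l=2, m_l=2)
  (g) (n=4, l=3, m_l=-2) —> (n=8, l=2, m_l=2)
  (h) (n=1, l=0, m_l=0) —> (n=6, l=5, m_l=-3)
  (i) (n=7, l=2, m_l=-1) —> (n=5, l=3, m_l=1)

(a) forbidden — Δl = +3 (E1 requires Δl = ±1)
(b) allowed
(c) forbidden — Δl = -4 (E1 requires Δl = ±1); Δm_l = +3 (E1 requires Δm_l = 0, ±1)
(d) forbidden — Δl = +0 (E1 requires Δl = ±1)
(e) forbidden — Δm_l = -2 (E1 requires Δm_l = 0, ±1)
(f) forbidden — Δl = +2 (E1 requires Δl = ±1); Δm_l = +2 (E1 requires Δm_l = 0, ±1)
(g) forbidden — Δm_l = +4 (E1 requires Δm_l = 0, ±1)
(h) forbidden — Δl = +5 (E1 requires Δl = ±1); Δm_l = -3 (E1 requires Δm_l = 0, ±1)
(i) forbidden — Δm_l = +2 (E1 requires Δm_l = 0, ±1)
Total allowed: 1 of 9.

1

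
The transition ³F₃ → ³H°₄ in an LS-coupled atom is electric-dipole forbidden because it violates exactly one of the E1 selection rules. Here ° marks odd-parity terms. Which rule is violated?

Reading off the term symbols: S 1→1, L 3→5, J 3→4, parity even→odd.
Parity must change: even → odd — satisfied.
ΔS = 0: S: 1 → 1 — satisfied.
ΔL = 0, ±1 (not L=0↔0): L: 3 → 5, ΔL = +2 — violated.
ΔJ = 0, ±1 (not J=0↔0): J: 3 → 4, ΔJ = +1 — satisfied.

the ΔL = 0, ±1 rule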